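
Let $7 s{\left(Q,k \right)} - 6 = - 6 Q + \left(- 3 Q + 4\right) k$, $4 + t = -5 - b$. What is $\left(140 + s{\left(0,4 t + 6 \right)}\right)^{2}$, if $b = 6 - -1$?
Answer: $\frac{568516}{49} \approx 11602.0$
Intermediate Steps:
$b = 7$ ($b = 6 + 1 = 7$)
$t = -16$ ($t = -4 - 12 = -16$)
$s{\left(Q,k \right)} = \frac{6}{7} - \frac{6 Q}{7} + \frac{k \left(4 - 3 Q\right)}{7}$ ($s{\left(Q,k \right)} = \frac{6}{7} + \frac{- 6 Q + \left(- 3 Q + 4\right) k}{7} = \frac{6}{7} + \frac{- 6 Q + \left(4 - 3 Q\right) k}{7} = \frac{6}{7} + \frac{- 6 Q + k \left(4 - 3 Q\right)}{7} = \frac{6}{7} - \left(\frac{6 Q}{7} - \frac{k \left(4 - 3 Q\right)}{7}\right) = \frac{6}{7} - \frac{6 Q}{7} + \frac{k \left(4 - 3 Q\right)}{7}$)
$\left(140 + s{\left(0,4 t + 6 \right)}\right)^{2} = \left(140 + \left(\frac{6}{7} - 0 + \frac{4 \left(4 \left(-16\right) + 6\right)}{7} - 0 \left(4 \left(-16\right) + 6\right)\right)\right)^{2} = \left(140 + \left(\frac{6}{7} + 0 + \frac{4 \left(-64 + 6\right)}{7} - 0 \left(-64 + 6\right)\right)\right)^{2} = \left(140 + \left(\frac{6}{7} + 0 + \frac{4}{7} \left(-58\right) - 0 \left(-58\right)\right)\right)^{2} = \left(140 + \left(\frac{6}{7} + 0 - \frac{232}{7} + 0\right)\right)^{2} = \left(140 - \frac{226}{7}\right)^{2} = \left(\frac{754}{7}\right)^{2} = \frac{568516}{49}$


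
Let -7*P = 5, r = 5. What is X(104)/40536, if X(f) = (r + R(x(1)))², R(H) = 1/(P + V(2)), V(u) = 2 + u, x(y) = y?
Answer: 3721/5360886 ≈ 0.00069410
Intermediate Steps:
P = -5/7 (P = -⅐*5 = -5/7 ≈ -0.71429)
R(H) = 7/23 (R(H) = 1/(-5/7 + (2 + 2)) = 1/(-5/7 + 4) = 1/(23/7) = 7/23)
X(f) = 14884/529 (X(f) = (5 + 7/23)² = (122/23)² = 14884/529)
X(104)/40536 = (14884/529)/40536 = (14884/529)*(1/40536) = 3721/5360886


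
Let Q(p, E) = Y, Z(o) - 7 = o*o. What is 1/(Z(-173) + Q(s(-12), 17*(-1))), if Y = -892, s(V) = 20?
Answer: 1/29044 ≈ 3.4431e-5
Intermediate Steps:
Z(o) = 7 + o² (Z(o) = 7 + o*o = 7 + o²)
Q(p, E) = -892
1/(Z(-173) + Q(s(-12), 17*(-1))) = 1/((7 + (-173)²) - 892) = 1/((7 + 29929) - 892) = 1/(29936 - 892) = 1/29044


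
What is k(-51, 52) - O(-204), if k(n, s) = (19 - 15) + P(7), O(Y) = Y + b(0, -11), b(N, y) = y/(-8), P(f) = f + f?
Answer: 1765/8 ≈ 220.63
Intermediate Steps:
P(f) = 2*f
b(N, y) = -y/8 (b(N, y) = y*(-⅛) = -y/8)
O(Y) = 11/8 + Y (O(Y) = Y - ⅛*(-11) = Y + 11/8 = 11/8 + Y)
k(n, s) = 18 (k(n, s) = (19 - 15) + 2*7 = 4 + 14 = 18)
k(-51, 52) - O(-204) = 18 - (11/8 - 204) = 18 - 1*(-1621/8) = 18 + 1621/8 = 1765/8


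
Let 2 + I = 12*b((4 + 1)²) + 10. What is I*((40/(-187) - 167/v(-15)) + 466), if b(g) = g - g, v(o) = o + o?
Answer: 10577156/2805 ≈ 3770.8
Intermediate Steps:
v(o) = 2*o
b(g) = 0
I = 8 (I = -2 + (12*0 + 10) = -2 + (0 + 10) = -2 + 10 = 8)
I*((40/(-187) - 167/v(-15)) + 466) = 8*((40/(-187) - 167/(2*(-15))) + 466) = 8*((40*(-1/187) - 167/(-30)) + 466) = 8*((-40/187 - 167*(-1/30)) + 466) = 8*((-40/187 + 167/30) + 466) = 8*(30029/5610 + 466) = 8*(2644289/5610) = 10577156/2805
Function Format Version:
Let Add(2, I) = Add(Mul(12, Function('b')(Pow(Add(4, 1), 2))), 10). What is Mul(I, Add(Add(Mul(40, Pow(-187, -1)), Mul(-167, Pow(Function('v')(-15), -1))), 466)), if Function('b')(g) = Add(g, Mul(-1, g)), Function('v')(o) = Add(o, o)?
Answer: Rational(10577156, 2805) ≈ 3770.8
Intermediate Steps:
Function('v')(o) = Mul(2, o)
Function('b')(g) = 0
I = 8 (I = Add(-2, Add(Mul(12, 0), 10)) = Add(-2, Add(0, 10)) = Add(-2, 10) = 8)
Mul(I, Add(Add(Mul(40, Pow(-187, -1)), Mul(-167, Pow(Function('v')(-15), -1))), 466)) = Mul(8, Add(Add(Mul(40, Pow(-187, -1)), Mul(-167, Pow(Mul(2, -15), -1))), 466)) = Mul(8, Add(Add(Mul(40, Rational(-1, 187)), Mul(-167, Pow(-30, -1))), 466)) = Mul(8, Add(Add(Rational(-40, 187), Mul(-167, Rational(-1, 30))), 466)) = Mul(8, Add(Add(Rational(-40, 187), Rational(167, 30)), 466)) = Mul(8, Add(Rational(30029, 5610), 466)) = Mul(8, Rational(2644289, 5610)) = Rational(10577156, 2805)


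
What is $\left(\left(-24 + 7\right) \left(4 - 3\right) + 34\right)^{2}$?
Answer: $289$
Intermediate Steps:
$\left(\left(-24 + 7\right) \left(4 - 3\right) + 34\right)^{2} = \left(\left(-17\right) 1 + 34\right)^{2} = \left(-17 + 34\right)^{2} = 17^{2} = 289$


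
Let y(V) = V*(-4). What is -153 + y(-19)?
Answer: -77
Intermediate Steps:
y(V) = -4*V
-153 + y(-19) = -153 - 4*(-19) = -153 + 76 = -77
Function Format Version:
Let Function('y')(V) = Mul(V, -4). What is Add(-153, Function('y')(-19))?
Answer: -77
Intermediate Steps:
Function('y')(V) = Mul(-4, V)
Add(-153, Function('y')(-19)) = Add(-153, Mul(-4, -19)) = Add(-153, 76) = -77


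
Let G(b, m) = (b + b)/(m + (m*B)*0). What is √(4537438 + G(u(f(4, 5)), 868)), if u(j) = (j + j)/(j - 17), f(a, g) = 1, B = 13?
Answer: √3418614687495/868 ≈ 2130.1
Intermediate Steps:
u(j) = 2*j/(-17 + j) (u(j) = (2*j)/(-17 + j) = 2*j/(-17 + j))
G(b, m) = 2*b/m (G(b, m) = (b + b)/(m + (m*13)*0) = (2*b)/(m + (13*m)*0) = (2*b)/(m + 0) = (2*b)/m = 2*b/m)
√(4537438 + G(u(f(4, 5)), 868)) = √(4537438 + 2*(2*1/(-17 + 1))/868) = √(4537438 + 2*(2*1/(-16))*(1/868)) = √(4537438 + 2*(2*1*(-1/16))*(1/868)) = √(4537438 + 2*(-⅛)*(1/868)) = √(4537438 - 1/3472) = √(15753984735/3472) = √3418614687495/868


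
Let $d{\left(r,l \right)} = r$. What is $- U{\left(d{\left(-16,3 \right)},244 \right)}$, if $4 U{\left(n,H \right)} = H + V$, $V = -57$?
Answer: $- \frac{187}{4} \approx -46.75$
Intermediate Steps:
$U{\left(n,H \right)} = - \frac{57}{4} + \frac{H}{4}$ ($U{\left(n,H \right)} = \frac{H - 57}{4} = \frac{-57 + H}{4} = - \frac{57}{4} + \frac{H}{4}$)
$- U{\left(d{\left(-16,3 \right)},244 \right)} = - (- \frac{57}{4} + \frac{1}{4} \cdot 244) = - (- \frac{57}{4} + 61) = \left(-1\right) \frac{187}{4} = - \frac{187}{4}$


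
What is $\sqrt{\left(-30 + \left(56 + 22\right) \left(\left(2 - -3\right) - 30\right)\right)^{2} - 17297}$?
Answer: $\sqrt{3903103} \approx 1975.6$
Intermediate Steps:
$\sqrt{\left(-30 + \left(56 + 22\right) \left(\left(2 - -3\right) - 30\right)\right)^{2} - 17297} = \sqrt{\left(-30 + 78 \left(\left(2 + 3\right) - 30\right)\right)^{2} - 17297} = \sqrt{\left(-30 + 78 \left(5 - 30\right)\right)^{2} - 17297} = \sqrt{\left(-30 + 78 \left(-25\right)\right)^{2} - 17297} = \sqrt{\left(-30 - 1950\right)^{2} - 17297} = \sqrt{\left(-1980\right)^{2} - 17297} = \sqrt{3920400 - 17297} = \sqrt{3903103}$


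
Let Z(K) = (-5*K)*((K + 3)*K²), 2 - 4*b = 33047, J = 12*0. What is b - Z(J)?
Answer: -33045/4 ≈ -8261.3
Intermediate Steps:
J = 0
b = -33045/4 (b = ½ - ¼*33047 = ½ - 33047/4 = -33045/4 ≈ -8261.3)
Z(K) = -5*K³*(3 + K) (Z(K) = (-5*K)*((3 + K)*K²) = (-5*K)*(K²*(3 + K)) = -5*K³*(3 + K))
b - Z(J) = -33045/4 - 5*0³*(-3 - 1*0) = -33045/4 - 5*0*(-3 + 0) = -33045/4 - 5*0*(-3) = -33045/4 - 1*0 = -33045/4 + 0 = -33045/4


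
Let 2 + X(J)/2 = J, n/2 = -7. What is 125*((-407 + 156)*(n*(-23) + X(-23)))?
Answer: -8534000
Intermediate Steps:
n = -14 (n = 2*(-7) = -14)
X(J) = -4 + 2*J
125*((-407 + 156)*(n*(-23) + X(-23))) = 125*((-407 + 156)*(-14*(-23) + (-4 + 2*(-23)))) = 125*(-251*(322 + (-4 - 46))) = 125*(-251*(322 - 50)) = 125*(-251*272) = 125*(-68272) = -8534000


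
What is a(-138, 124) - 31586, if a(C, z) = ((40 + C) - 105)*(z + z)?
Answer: -81930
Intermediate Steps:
a(C, z) = 2*z*(-65 + C) (a(C, z) = (-65 + C)*(2*z) = 2*z*(-65 + C))
a(-138, 124) - 31586 = 2*124*(-65 - 138) - 31586 = 2*124*(-203) - 31586 = -50344 - 31586 = -81930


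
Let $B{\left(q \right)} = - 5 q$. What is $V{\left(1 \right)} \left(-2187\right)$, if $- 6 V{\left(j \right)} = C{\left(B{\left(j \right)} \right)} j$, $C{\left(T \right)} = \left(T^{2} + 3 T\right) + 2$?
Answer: $4374$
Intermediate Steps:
$C{\left(T \right)} = 2 + T^{2} + 3 T$
$V{\left(j \right)} = - \frac{j \left(2 - 15 j + 25 j^{2}\right)}{6}$ ($V{\left(j \right)} = - \frac{\left(2 + \left(- 5 j\right)^{2} + 3 \left(- 5 j\right)\right) j}{6} = - \frac{\left(2 + 25 j^{2} - 15 j\right) j}{6} = - \frac{\left(2 - 15 j + 25 j^{2}\right) j}{6} = - \frac{j \left(2 - 15 j + 25 j^{2}\right)}{6}$)
$V{\left(1 \right)} \left(-2187\right) = \frac{1}{6} \cdot 1 \left(-2 - 25 \cdot 1^{2} + 15 \cdot 1\right) \left(-2187\right) = \frac{1}{6} \cdot 1 \left(-2 - 25 + 15\right) \left(-2187\right) = \frac{1}{6} \cdot 1 \left(-12\right) \left(-2187\right) = \left(-2\right) \left(-2187\right) = 4374$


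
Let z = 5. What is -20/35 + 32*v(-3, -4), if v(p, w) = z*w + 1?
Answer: -4260/7 ≈ -608.57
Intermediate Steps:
v(p, w) = 1 + 5*w (v(p, w) = 5*w + 1 = 1 + 5*w)
-20/35 + 32*v(-3, -4) = -20/35 + 32*(1 + 5*(-4)) = -20*1/35 + 32*(1 - 20) = -4/7 + 32*(-19) = -4/7 - 608 = -4260/7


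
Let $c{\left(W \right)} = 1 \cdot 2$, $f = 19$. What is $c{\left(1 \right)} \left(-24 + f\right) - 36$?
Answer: $-46$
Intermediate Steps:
$c{\left(W \right)} = 2$
$c{\left(1 \right)} \left(-24 + f\right) - 36 = 2 \left(-24 + 19\right) - 36 = 2 \left(-5\right) - 36 = -10 - 36 = -46$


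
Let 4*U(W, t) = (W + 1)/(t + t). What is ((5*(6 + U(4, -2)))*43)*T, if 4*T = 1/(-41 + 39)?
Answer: -19565/128 ≈ -152.85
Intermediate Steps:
U(W, t) = (1 + W)/(8*t) (U(W, t) = ((W + 1)/(t + t))/4 = ((1 + W)/((2*t)))/4 = ((1 + W)*(1/(2*t)))/4 = ((1 + W)/(2*t))/4 = (1 + W)/(8*t))
T = -1/8 (T = 1/(4*(-41 + 39)) = (1/4)/(-2) = (1/4)*(-1/2) = -1/8 ≈ -0.12500)
((5*(6 + U(4, -2)))*43)*T = ((5*(6 + (1/8)*(1 + 4)/(-2)))*43)*(-1/8) = ((5*(6 + (1/8)*(-1/2)*5))*43)*(-1/8) = ((5*(6 - 5/16))*43)*(-1/8) = ((5*(91/16))*43)*(-1/8) = ((455/16)*43)*(-1/8) = (19565/16)*(-1/8) = -19565/128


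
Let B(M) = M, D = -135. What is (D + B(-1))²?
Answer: 18496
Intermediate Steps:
(D + B(-1))² = (-135 - 1)² = (-136)² = 18496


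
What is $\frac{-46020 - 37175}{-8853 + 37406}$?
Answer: $- \frac{11885}{4079} \approx -2.9137$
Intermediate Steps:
$\frac{-46020 - 37175}{-8853 + 37406} = - \frac{83195}{28553} = \left(-83195\right) \frac{1}{28553} = - \frac{11885}{4079}$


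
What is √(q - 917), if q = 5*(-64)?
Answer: I*√1237 ≈ 35.171*I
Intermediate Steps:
q = -320
√(q - 917) = √(-320 - 917) = √(-1237) = I*√1237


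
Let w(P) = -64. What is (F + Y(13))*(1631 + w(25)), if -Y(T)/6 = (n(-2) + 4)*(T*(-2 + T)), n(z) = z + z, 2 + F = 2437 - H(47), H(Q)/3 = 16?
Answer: 3740429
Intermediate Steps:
H(Q) = 48 (H(Q) = 3*16 = 48)
F = 2387 (F = -2 + (2437 - 1*48) = -2 + (2437 - 48) = -2 + 2389 = 2387)
n(z) = 2*z
Y(T) = 0 (Y(T) = -6*(2*(-2) + 4)*T*(-2 + T) = -6*(-4 + 4)*T*(-2 + T) = -0*T*(-2 + T) = -6*0 = 0)
(F + Y(13))*(1631 + w(25)) = (2387 + 0)*(1631 - 64) = 2387*1567 = 3740429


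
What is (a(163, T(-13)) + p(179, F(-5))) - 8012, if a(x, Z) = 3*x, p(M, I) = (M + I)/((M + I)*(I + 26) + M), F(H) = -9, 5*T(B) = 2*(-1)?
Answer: -23087917/3069 ≈ -7522.9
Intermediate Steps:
T(B) = -⅖ (T(B) = (2*(-1))/5 = (⅕)*(-2) = -⅖)
p(M, I) = (I + M)/(M + (26 + I)*(I + M)) (p(M, I) = (I + M)/((I + M)*(26 + I) + M) = (I + M)/((26 + I)*(I + M) + M) = (I + M)/(M + (26 + I)*(I + M)))
(a(163, T(-13)) + p(179, F(-5))) - 8012 = (3*163 + (-9 + 179)/((-9)² + 26*(-9) + 27*179 - 9*179)) - 8012 = (489 + 170/(81 - 234 + 4833 - 1611)) - 8012 = (489 + 170/3069) - 8012 = 1500911/3069 - 8012 = -23087917/3069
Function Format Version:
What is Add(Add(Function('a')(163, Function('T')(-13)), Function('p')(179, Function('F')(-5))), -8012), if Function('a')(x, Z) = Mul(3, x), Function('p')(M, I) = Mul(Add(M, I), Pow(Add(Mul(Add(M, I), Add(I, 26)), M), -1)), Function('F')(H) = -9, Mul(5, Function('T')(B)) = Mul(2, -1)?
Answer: Rational(-23087917, 3069) ≈ -7522.9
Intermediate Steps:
Function('T')(B) = Rational(-2, 5) (Function('T')(B) = Mul(Rational(1, 5), Mul(2, -1)) = Mul(Rational(1, 5), -2) = Rational(-2, 5))
Function('p')(M, I) = Mul(Pow(Add(M, Mul(Add(26, I), Add(I, M))), -1), Add(I, M)) (Function('p')(M, I) = Mul(Add(I, M), Pow(Add(Mul(Add(I, M), Add(26, I)), M), -1)) = Mul(Add(I, M), Pow(Add(Mul(Add(26, I), Add(I, M)), M), -1)) = Mul(Add(I, M), Pow(Add(M, Mul(Add(26, I), Add(I, M))), -1)) = Mul(Pow(Add(M, Mul(Add(26, I), Add(I, M))), -1), Add(I, M)))
Add(Add(Function('a')(163, Function('T')(-13)), Function('p')(179, Function('F')(-5))), -8012) = Add(Add(Mul(3, 163), Mul(Pow(Add(Pow(-9, 2), Mul(26, -9), Mul(27, 179), Mul(-9, 179)), -1), Add(-9, 179))), -8012) = Add(Add(489, Mul(Pow(Add(81, -234, 4833, -1611), -1), 170)), -8012) = Add(Add(489, Mul(Pow(3069, -1), 170)), -8012) = Add(Add(489, Mul(Rational(1, 3069), 170)), -8012) = Add(Add(489, Rational(170, 3069)), -8012) = Add(Rational(1500911, 3069), -8012) = Rational(-23087917, 3069)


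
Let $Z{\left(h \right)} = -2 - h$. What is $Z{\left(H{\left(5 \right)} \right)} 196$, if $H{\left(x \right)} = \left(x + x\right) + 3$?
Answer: $-2940$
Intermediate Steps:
$H{\left(x \right)} = 3 + 2 x$ ($H{\left(x \right)} = 2 x + 3 = 3 + 2 x$)
$Z{\left(H{\left(5 \right)} \right)} 196 = \left(-2 - \left(3 + 2 \cdot 5\right)\right) 196 = \left(-2 - \left(3 + 10\right)\right) 196 = \left(-2 - 13\right) 196 = \left(-15\right) 196 = -2940$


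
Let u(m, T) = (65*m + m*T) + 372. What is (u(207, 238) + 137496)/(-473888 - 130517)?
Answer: -200589/604405 ≈ -0.33188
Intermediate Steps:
u(m, T) = 372 + 65*m + T*m (u(m, T) = (65*m + T*m) + 372 = 372 + 65*m + T*m)
(u(207, 238) + 137496)/(-473888 - 130517) = ((372 + 65*207 + 238*207) + 137496)/(-473888 - 130517) = ((372 + 13455 + 49266) + 137496)/(-604405) = (63093 + 137496)*(-1/604405) = 200589*(-1/604405) = -200589/604405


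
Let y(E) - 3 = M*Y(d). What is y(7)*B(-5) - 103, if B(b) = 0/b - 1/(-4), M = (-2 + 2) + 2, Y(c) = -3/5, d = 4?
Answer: -2051/20 ≈ -102.55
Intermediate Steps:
Y(c) = -3/5 (Y(c) = -3*1/5 = -3/5)
M = 2 (M = 0 + 2 = 2)
B(b) = 1/4 (B(b) = 0 - 1*(-1/4) = 0 + 1/4 = 1/4)
y(E) = 9/5 (y(E) = 3 + 2*(-3/5) = 3 - 6/5 = 9/5)
y(7)*B(-5) - 103 = (9/5)*(1/4) - 103 = 9/20 - 103 = -2051/20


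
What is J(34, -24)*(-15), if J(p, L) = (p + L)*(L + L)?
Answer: 7200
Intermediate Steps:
J(p, L) = 2*L*(L + p) (J(p, L) = (L + p)*(2*L) = 2*L*(L + p))
J(34, -24)*(-15) = (2*(-24)*(-24 + 34))*(-15) = (2*(-24)*10)*(-15) = -480*(-15) = 7200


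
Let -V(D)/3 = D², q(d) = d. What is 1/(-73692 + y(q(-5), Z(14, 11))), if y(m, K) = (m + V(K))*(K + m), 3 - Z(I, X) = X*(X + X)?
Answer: 1/41740100 ≈ 2.3958e-8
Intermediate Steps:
Z(I, X) = 3 - 2*X² (Z(I, X) = 3 - X*(X + X) = 3 - X*2*X = 3 - 2*X²)
V(D) = -3*D²
y(m, K) = (K + m)*(m - 3*K²) (y(m, K) = (m - 3*K²)*(K + m) = (K + m)*(m - 3*K²))
1/(-73692 + y(q(-5), Z(14, 11))) = 1/(-73692 + ((-5)² - 3*(3 - 2*11²)³ + (3 - 2*11²)*(-5) - 3*(-5)*(3 - 2*11²)²)) = 1/(-73692 + (25 - 3*(3 - 2*121)³ + (3 - 2*121)*(-5) - 3*(-5)*(3 - 2*121)²)) = 1/(-73692 + (25 - 3*(3 - 242)³ + (3 - 242)*(-5) - 3*(-5)*(3 - 242)²)) = 1/(-73692 + (25 - 3*(-239)³ - 239*(-5) - 3*(-5)*(-239)²)) = 1/(-73692 + (25 - 3*(-13651919) + 1195 - 3*(-5)*57121)) = 1/(-73692 + (25 + 40955757 + 1195 + 856815)) = 1/(-73692 + 41813792) = 1/41740100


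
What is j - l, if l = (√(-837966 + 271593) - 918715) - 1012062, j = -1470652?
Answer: 460125 - I*√566373 ≈ 4.6013e+5 - 752.58*I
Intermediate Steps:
l = -1930777 + I*√566373 (l = (√(-566373) - 918715) - 1012062 = (I*√566373 - 918715) - 1012062 = (-918715 + I*√566373) - 1012062 = -1930777 + I*√566373 ≈ -1.9308e+6 + 752.58*I)
j - l = -1470652 - (-1930777 + I*√566373) = -1470652 + (1930777 - I*√566373) = 460125 - I*√566373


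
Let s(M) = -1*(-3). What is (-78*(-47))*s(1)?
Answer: 10998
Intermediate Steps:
s(M) = 3
(-78*(-47))*s(1) = -78*(-47)*3 = 3666*3 = 10998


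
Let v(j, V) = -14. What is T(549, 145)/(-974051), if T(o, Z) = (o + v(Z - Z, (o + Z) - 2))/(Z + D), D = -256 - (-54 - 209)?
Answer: -535/148055752 ≈ -3.6135e-6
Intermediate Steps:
D = 7 (D = -256 - 1*(-263) = -256 + 263 = 7)
T(o, Z) = (-14 + o)/(7 + Z) (T(o, Z) = (o - 14)/(Z + 7) = (-14 + o)/(7 + Z))
T(549, 145)/(-974051) = ((-14 + 549)/(7 + 145))/(-974051) = (535/152)*(-1/974051) = -535/148055752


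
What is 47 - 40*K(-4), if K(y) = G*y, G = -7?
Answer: -1073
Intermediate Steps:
K(y) = -7*y
47 - 40*K(-4) = 47 - (-280)*(-4) = 47 - 40*28 = 47 - 1120 = -1073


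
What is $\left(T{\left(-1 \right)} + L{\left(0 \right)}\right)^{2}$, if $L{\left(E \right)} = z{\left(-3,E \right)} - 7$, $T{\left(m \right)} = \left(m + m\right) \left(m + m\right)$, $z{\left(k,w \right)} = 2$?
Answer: $1$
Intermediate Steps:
$T{\left(m \right)} = 4 m^{2}$ ($T{\left(m \right)} = 2 m 2 m = 4 m^{2}$)
$L{\left(E \right)} = -5$ ($L{\left(E \right)} = 2 - 7 = -5$)
$\left(T{\left(-1 \right)} + L{\left(0 \right)}\right)^{2} = \left(4 \left(-1\right)^{2} - 5\right)^{2} = \left(4 \cdot 1 - 5\right)^{2} = \left(4 - 5\right)^{2} = \left(-1\right)^{2} = 1$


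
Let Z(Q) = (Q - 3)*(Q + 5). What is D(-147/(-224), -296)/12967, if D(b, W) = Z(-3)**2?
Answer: 144/12967 ≈ 0.011105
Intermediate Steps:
Z(Q) = (-3 + Q)*(5 + Q)
D(b, W) = 144 (D(b, W) = (-15 + (-3)**2 + 2*(-3))**2 = (-15 + 9 - 6)**2 = (-12)**2 = 144)
D(-147/(-224), -296)/12967 = 144/12967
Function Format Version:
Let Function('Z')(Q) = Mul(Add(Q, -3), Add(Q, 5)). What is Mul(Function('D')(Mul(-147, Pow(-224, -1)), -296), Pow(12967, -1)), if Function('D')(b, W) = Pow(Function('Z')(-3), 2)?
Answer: Rational(144, 12967) ≈ 0.011105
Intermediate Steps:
Function('Z')(Q) = Mul(Add(-3, Q), Add(5, Q))
Function('D')(b, W) = 144 (Function('D')(b, W) = Pow(Add(-15, Pow(-3, 2), Mul(2, -3)), 2) = Pow(Add(-15, 9, -6), 2) = Pow(-12, 2) = 144)
Mul(Function('D')(Mul(-147, Pow(-224, -1)), -296), Pow(12967, -1)) = Mul(144, Pow(12967, -1)) = Mul(144, Rational(1, 12967)) = Rational(144, 12967)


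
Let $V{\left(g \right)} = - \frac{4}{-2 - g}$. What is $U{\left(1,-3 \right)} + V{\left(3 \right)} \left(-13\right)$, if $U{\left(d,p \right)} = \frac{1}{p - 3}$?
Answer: $- \frac{317}{30} \approx -10.567$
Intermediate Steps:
$U{\left(d,p \right)} = \frac{1}{-3 + p}$
$U{\left(1,-3 \right)} + V{\left(3 \right)} \left(-13\right) = \frac{1}{-3 - 3} + \frac{4}{2 + 3} \left(-13\right) = \frac{1}{-6} + \frac{4}{5} \left(-13\right) = - \frac{1}{6} + 4 \cdot \frac{1}{5} \left(-13\right) = - \frac{1}{6} + \frac{4}{5} \left(-13\right) = - \frac{1}{6} - \frac{52}{5} = - \frac{317}{30}$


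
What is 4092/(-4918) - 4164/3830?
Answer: -9037728/4708985 ≈ -1.9193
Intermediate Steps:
4092/(-4918) - 4164/3830 = 4092*(-1/4918) - 4164*1/3830 = -2046/2459 - 2082/1915 = -9037728/4708985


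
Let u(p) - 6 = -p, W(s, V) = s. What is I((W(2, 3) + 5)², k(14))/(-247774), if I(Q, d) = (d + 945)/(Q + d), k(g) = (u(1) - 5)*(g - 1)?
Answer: -135/1734418 ≈ -7.7836e-5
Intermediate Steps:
u(p) = 6 - p
k(g) = 0 (k(g) = ((6 - 1*1) - 5)*(g - 1) = ((6 - 1) - 5)*(-1 + g) = (5 - 5)*(-1 + g) = 0*(-1 + g) = 0)
I(Q, d) = (945 + d)/(Q + d)
I((W(2, 3) + 5)², k(14))/(-247774) = ((945 + 0)/((2 + 5)² + 0))/(-247774) = (945/(7² + 0))*(-1/247774) = (945/(49 + 0))*(-1/247774) = (945/49)*(-1/247774) = ((1/49)*945)*(-1/247774) = (135/7)*(-1/247774) = -135/1734418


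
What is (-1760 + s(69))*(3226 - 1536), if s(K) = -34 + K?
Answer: -2915250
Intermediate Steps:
(-1760 + s(69))*(3226 - 1536) = (-1760 + (-34 + 69))*(3226 - 1536) = (-1760 + 35)*1690 = -1725*1690 = -2915250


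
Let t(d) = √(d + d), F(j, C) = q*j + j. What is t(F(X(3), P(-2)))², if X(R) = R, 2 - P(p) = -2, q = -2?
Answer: -6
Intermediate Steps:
P(p) = 4 (P(p) = 2 - 1*(-2) = 2 + 2 = 4)
F(j, C) = -j (F(j, C) = -2*j + j = -j)
t(d) = √2*√d (t(d) = √(2*d) = √2*√d)
t(F(X(3), P(-2)))² = (√2*√(-1*3))² = (√2*√(-3))² = (√2*(I*√3))² = (I*√6)² = -6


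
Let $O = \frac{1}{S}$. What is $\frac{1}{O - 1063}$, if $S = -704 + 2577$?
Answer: $- \frac{1873}{1990998} \approx -0.00094073$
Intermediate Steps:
$S = 1873$
$O = \frac{1}{1873} \approx 0.0005339$
$\frac{1}{O - 1063} = \frac{1}{\frac{1}{1873} - 1063} = \frac{1}{- \frac{1990998}{1873}} = - \frac{1873}{1990998}$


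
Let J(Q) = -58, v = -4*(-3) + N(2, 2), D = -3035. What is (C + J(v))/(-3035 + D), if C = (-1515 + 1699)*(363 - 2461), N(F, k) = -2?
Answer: 38609/607 ≈ 63.606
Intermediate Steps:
v = 10 (v = -4*(-3) - 2 = 12 - 2 = 10)
C = -386032 (C = 184*(-2098) = -386032)
(C + J(v))/(-3035 + D) = (-386032 - 58)/(-3035 - 3035) = -386090/(-6070) = -386090*(-1/6070) = 38609/607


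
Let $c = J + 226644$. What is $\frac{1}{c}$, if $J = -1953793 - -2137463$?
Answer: $\frac{1}{410314} \approx 2.4372 \cdot 10^{-6}$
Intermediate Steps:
$J = 183670$ ($J = -1953793 + 2137463 = 183670$)
$c = 410314$ ($c = 183670 + 226644 = 410314$)
$\frac{1}{c} = \frac{1}{410314}$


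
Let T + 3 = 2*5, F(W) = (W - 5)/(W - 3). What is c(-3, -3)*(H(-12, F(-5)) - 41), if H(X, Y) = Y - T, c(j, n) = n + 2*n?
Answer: 1683/4 ≈ 420.75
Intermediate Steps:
F(W) = (-5 + W)/(-3 + W)
T = 7 (T = -3 + 2*5 = -3 + 10 = 7)
c(j, n) = 3*n
H(X, Y) = -7 + Y (H(X, Y) = Y - 1*7 = Y - 7 = -7 + Y)
c(-3, -3)*(H(-12, F(-5)) - 41) = (3*(-3))*((-7 + (-5 - 5)/(-3 - 5)) - 41) = -9*((-7 - 10/(-8)) - 41) = -9*((-7 - ⅛*(-10)) - 41) = -9*((-7 + 5/4) - 41) = -9*(-23/4 - 41) = -9*(-187/4) = 1683/4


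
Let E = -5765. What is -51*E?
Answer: 294015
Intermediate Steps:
-51*E = -51*(-5765) = 294015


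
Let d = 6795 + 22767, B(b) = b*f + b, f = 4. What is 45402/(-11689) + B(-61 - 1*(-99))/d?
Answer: -669976507/172775109 ≈ -3.8777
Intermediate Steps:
B(b) = 5*b (B(b) = b*4 + b = 4*b + b = 5*b)
d = 29562
45402/(-11689) + B(-61 - 1*(-99))/d = 45402/(-11689) + (5*(-61 - 1*(-99)))/29562 = 45402*(-1/11689) + (5*(-61 + 99))*(1/29562) = -45402/11689 + (5*38)*(1/29562) = -45402/11689 + 190*(1/29562) = -45402/11689 + 95/14781 = -669976507/172775109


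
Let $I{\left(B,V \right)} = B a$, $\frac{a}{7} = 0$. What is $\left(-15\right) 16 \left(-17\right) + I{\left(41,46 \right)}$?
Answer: $4080$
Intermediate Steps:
$a = 0$ ($a = 7 \cdot 0 = 0$)
$I{\left(B,V \right)} = 0$ ($I{\left(B,V \right)} = B 0 = 0$)
$\left(-15\right) 16 \left(-17\right) + I{\left(41,46 \right)} = \left(-15\right) 16 \left(-17\right) + 0 = \left(-240\right) \left(-17\right) + 0 = 4080 + 0 = 4080$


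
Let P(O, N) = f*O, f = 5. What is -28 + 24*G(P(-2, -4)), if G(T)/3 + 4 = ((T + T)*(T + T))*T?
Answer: -288316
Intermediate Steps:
P(O, N) = 5*O
G(T) = -12 + 12*T³ (G(T) = -12 + 3*(((T + T)*(T + T))*T) = -12 + 3*(((2*T)*(2*T))*T) = -12 + 3*((4*T²)*T) = -12 + 3*(4*T³) = -12 + 12*T³)
-28 + 24*G(P(-2, -4)) = -28 + 24*(-12 + 12*(5*(-2))³) = -28 + 24*(-12 + 12*(-10)³) = -28 + 24*(-12 + 12*(-1000)) = -28 + 24*(-12 - 12000) = -28 + 24*(-12012) = -28 - 288288 = -288316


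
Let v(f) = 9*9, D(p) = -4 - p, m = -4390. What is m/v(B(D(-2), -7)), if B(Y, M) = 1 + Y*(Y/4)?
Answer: -4390/81 ≈ -54.198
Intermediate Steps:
B(Y, M) = 1 + Y**2/4 (B(Y, M) = 1 + Y*(Y*(1/4)) = 1 + Y*(Y/4) = 1 + Y**2/4)
v(f) = 81
m/v(B(D(-2), -7)) = -4390/81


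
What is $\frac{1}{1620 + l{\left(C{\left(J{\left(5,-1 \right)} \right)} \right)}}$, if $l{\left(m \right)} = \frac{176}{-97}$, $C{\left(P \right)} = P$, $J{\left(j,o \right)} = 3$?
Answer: $\frac{97}{156964} \approx 0.00061798$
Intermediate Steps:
$l{\left(m \right)} = - \frac{176}{97}$ ($l{\left(m \right)} = 176 \left(- \frac{1}{97}\right) = - \frac{176}{97}$)
$\frac{1}{1620 + l{\left(C{\left(J{\left(5,-1 \right)} \right)} \right)}} = \frac{1}{1620 - \frac{176}{97}} = \frac{1}{\frac{156964}{97}} = \frac{97}{156964}$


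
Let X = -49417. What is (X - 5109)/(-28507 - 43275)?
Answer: 27263/35891 ≈ 0.75961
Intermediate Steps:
(X - 5109)/(-28507 - 43275) = (-49417 - 5109)/(-28507 - 43275) = -54526/(-71782) = -54526*(-1/71782) = 27263/35891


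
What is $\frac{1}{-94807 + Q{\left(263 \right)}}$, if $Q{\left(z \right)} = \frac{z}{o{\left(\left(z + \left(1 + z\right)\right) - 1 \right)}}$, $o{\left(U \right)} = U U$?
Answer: $- \frac{1052}{99736963} \approx -1.0548 \cdot 10^{-5}$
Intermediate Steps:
$o{\left(U \right)} = U^{2}$
$Q{\left(z \right)} = \frac{1}{4 z}$ ($Q{\left(z \right)} = \frac{z}{\left(\left(z + \left(1 + z\right)\right) - 1\right)^{2}} = \frac{z}{\left(\left(1 + 2 z\right) - 1\right)^{2}} = \frac{z}{\left(2 z\right)^{2}} = \frac{z}{4 z^{2}} = z \frac{1}{4 z^{2}} = \frac{1}{4 z}$)
$\frac{1}{-94807 + Q{\left(263 \right)}} = \frac{1}{-94807 + \frac{1}{4 \cdot 263}} = \frac{1}{-94807 + \frac{1}{4} \cdot \frac{1}{263}} = \frac{1}{-94807 + \frac{1}{1052}} = \frac{1}{- \frac{99736963}{1052}} = - \frac{1052}{99736963}$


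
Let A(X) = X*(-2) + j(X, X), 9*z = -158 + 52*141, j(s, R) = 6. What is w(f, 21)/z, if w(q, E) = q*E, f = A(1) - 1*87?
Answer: -15687/7174 ≈ -2.1866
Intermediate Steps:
z = 7174/9 (z = (-158 + 52*141)/9 = (-158 + 7332)/9 = (⅑)*7174 = 7174/9 ≈ 797.11)
A(X) = 6 - 2*X (A(X) = X*(-2) + 6 = -2*X + 6 = 6 - 2*X)
f = -83 (f = (6 - 2*1) - 1*87 = (6 - 2) - 87 = 4 - 87 = -83)
w(q, E) = E*q
w(f, 21)/z = (21*(-83))/(7174/9) = -1743*9/7174 = -15687/7174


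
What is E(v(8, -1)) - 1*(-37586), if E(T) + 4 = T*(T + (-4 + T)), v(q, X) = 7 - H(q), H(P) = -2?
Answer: 37708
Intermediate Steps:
v(q, X) = 9 (v(q, X) = 7 - 1*(-2) = 7 + 2 = 9)
E(T) = -4 + T*(-4 + 2*T) (E(T) = -4 + T*(T + (-4 + T)) = -4 + T*(-4 + 2*T))
E(v(8, -1)) - 1*(-37586) = (-4 - 4*9 + 2*9**2) - 1*(-37586) = (-4 - 36 + 2*81) + 37586 = (-4 - 36 + 162) + 37586 = 122 + 37586 = 37708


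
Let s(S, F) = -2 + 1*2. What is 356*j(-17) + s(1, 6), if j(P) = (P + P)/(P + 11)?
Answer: 6052/3 ≈ 2017.3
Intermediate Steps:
s(S, F) = 0 (s(S, F) = -2 + 2 = 0)
j(P) = 2*P/(11 + P) (j(P) = (2*P)/(11 + P) = 2*P/(11 + P))
356*j(-17) + s(1, 6) = 356*(2*(-17)/(11 - 17)) + 0 = 356*(2*(-17)/(-6)) + 0 = 356*(2*(-17)*(-1/6)) + 0 = 356*(17/3) + 0 = 6052/3 + 0 = 6052/3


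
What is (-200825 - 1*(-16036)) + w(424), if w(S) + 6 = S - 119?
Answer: -184490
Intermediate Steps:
w(S) = -125 + S (w(S) = -6 + (S - 119) = -6 + (-119 + S) = -125 + S)
(-200825 - 1*(-16036)) + w(424) = (-200825 - 1*(-16036)) + (-125 + 424) = (-200825 + 16036) + 299 = -184789 + 299 = -184490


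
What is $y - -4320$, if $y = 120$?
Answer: $4440$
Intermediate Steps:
$y - -4320 = 120 - -4320 = 120 + 4320 = 4440$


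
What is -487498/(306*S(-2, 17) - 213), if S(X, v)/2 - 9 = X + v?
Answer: -487498/14475 ≈ -33.679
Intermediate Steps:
S(X, v) = 18 + 2*X + 2*v (S(X, v) = 18 + 2*(X + v) = 18 + (2*X + 2*v) = 18 + 2*X + 2*v)
-487498/(306*S(-2, 17) - 213) = -487498/(306*(18 + 2*(-2) + 2*17) - 213) = -487498/(306*(18 - 4 + 34) - 213) = -487498/(306*48 - 213) = -487498/(14688 - 213) = -487498/14475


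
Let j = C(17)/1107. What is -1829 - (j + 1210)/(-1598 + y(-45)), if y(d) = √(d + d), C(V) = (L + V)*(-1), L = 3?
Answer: -2584165730891/1413469629 + 669725*I*√10/471156543 ≈ -1828.2 + 0.004495*I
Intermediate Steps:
C(V) = -3 - V (C(V) = (3 + V)*(-1) = -3 - V)
j = -20/1107 (j = (-3 - 1*17)/1107 = (-3 - 17)*(1/1107) = -20*1/1107 = -20/1107 ≈ -0.018067)
y(d) = √2*√d (y(d) = √(2*d) = √2*√d)
-1829 - (j + 1210)/(-1598 + y(-45)) = -1829 - (-20/1107 + 1210)/(-1598 + √2*√(-45)) = -1829 - 1339450/(1107*(-1598 + √2*(3*I*√5))) = -1829 - 1339450/(1107*(-1598 + 3*I*√10))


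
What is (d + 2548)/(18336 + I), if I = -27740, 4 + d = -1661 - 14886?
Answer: 14003/9404 ≈ 1.4890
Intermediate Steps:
d = -16551 (d = -4 + (-1661 - 14886) = -4 - 16547 = -16551)
(d + 2548)/(18336 + I) = (-16551 + 2548)/(18336 - 27740) = -14003/(-9404) = -14003*(-1/9404) = 14003/9404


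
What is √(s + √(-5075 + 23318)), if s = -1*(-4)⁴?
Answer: √(-256 + 3*√2027) ≈ 10.997*I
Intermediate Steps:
s = -256 (s = -1*256 = -256)
√(s + √(-5075 + 23318)) = √(-256 + √(-5075 + 23318)) = √(-256 + √18243) = √(-256 + 3*√2027)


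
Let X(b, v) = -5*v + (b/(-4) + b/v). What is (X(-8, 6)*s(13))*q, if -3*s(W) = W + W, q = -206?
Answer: -471328/9 ≈ -52370.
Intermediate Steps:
X(b, v) = -5*v - b/4 + b/v (X(b, v) = -5*v + (b*(-¼) + b/v) = -5*v + (-b/4 + b/v) = -5*v - b/4 + b/v)
s(W) = -2*W/3 (s(W) = -(W + W)/3 = -2*W/3)
(X(-8, 6)*s(13))*q = ((-5*6 - ¼*(-8) - 8/6)*(-⅔*13))*(-206) = ((-30 + 2 - 8*⅙)*(-26/3))*(-206) = ((-30 + 2 - 4/3)*(-26/3))*(-206) = -88/3*(-26/3)*(-206) = (2288/9)*(-206) = -471328/9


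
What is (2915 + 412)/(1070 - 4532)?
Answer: -1109/1154 ≈ -0.96101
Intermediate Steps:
(2915 + 412)/(1070 - 4532) = 3327/(-3462) = 3327*(-1/3462) = -1109/1154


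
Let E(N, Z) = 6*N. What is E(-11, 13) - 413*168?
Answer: -69450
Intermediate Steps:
E(-11, 13) - 413*168 = 6*(-11) - 413*168 = -66 - 69384 = -69450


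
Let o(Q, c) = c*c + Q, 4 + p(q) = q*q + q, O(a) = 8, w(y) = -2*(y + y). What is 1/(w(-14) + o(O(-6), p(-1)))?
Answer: 1/80 ≈ 0.012500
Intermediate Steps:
w(y) = -4*y
p(q) = -4 + q + q² (p(q) = -4 + (q*q + q) = -4 + (q² + q) = -4 + (q + q²) = -4 + q + q²)
o(Q, c) = Q + c² (o(Q, c) = c² + Q = Q + c²)
1/(w(-14) + o(O(-6), p(-1))) = 1/(-4*(-14) + (8 + (-4 - 1 + (-1)²)²)) = 1/(56 + (8 + (-4 - 1 + 1)²)) = 1/(56 + (8 + (-4)²)) = 1/(56 + (8 + 16)) = 1/(56 + 24) = 1/80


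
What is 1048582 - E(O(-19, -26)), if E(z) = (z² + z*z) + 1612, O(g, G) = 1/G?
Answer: 353875859/338 ≈ 1.0470e+6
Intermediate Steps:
E(z) = 1612 + 2*z² (E(z) = (z² + z²) + 1612 = 2*z² + 1612 = 1612 + 2*z²)
1048582 - E(O(-19, -26)) = 1048582 - (1612 + 2*(1/(-26))²) = 1048582 - (1612 + 2*(-1/26)²) = 1048582 - (1612 + 2*(1/676)) = 1048582 - (1612 + 1/338) = 1048582 - 1*544857/338 = 1048582 - 544857/338 = 353875859/338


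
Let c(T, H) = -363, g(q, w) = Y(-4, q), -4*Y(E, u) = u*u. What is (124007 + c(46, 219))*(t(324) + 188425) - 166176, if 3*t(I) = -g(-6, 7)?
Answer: 23297825456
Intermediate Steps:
Y(E, u) = -u²/4 (Y(E, u) = -u*u/4 = -u²/4)
g(q, w) = -q²/4
t(I) = 3 (t(I) = (-(-1)*(-6)²/4)/3 = (-(-1)*36/4)/3 = (-1*(-9))/3 = (⅓)*9 = 3)
(124007 + c(46, 219))*(t(324) + 188425) - 166176 = (124007 - 363)*(3 + 188425) - 166176 = 123644*188428 - 166176 = 23297991632 - 166176 = 23297825456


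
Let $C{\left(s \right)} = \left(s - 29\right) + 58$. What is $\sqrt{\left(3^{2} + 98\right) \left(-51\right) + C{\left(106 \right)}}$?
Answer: $i \sqrt{5322} \approx 72.952 i$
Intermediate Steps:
$C{\left(s \right)} = 29 + s$ ($C{\left(s \right)} = \left(-29 + s\right) + 58 = 29 + s$)
$\sqrt{\left(3^{2} + 98\right) \left(-51\right) + C{\left(106 \right)}} = \sqrt{\left(3^{2} + 98\right) \left(-51\right) + \left(29 + 106\right)} = \sqrt{\left(9 + 98\right) \left(-51\right) + 135} = \sqrt{107 \left(-51\right) + 135} = \sqrt{-5457 + 135} = \sqrt{-5322} = i \sqrt{5322}$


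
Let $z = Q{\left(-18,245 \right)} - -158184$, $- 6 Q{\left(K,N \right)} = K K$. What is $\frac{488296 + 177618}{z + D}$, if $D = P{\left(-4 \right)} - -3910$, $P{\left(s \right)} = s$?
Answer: $\frac{332957}{81018} \approx 4.1097$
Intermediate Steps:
$Q{\left(K,N \right)} = - \frac{K^{2}}{6}$ ($Q{\left(K,N \right)} = - \frac{K K}{6} = - \frac{K^{2}}{6}$)
$D = 3906$ ($D = -4 - -3910 = -4 + 3910 = 3906$)
$z = 158130$ ($z = - \frac{\left(-18\right)^{2}}{6} - -158184 = \left(- \frac{1}{6}\right) 324 + 158184 = -54 + 158184 = 158130$)
$\frac{488296 + 177618}{z + D} = \frac{488296 + 177618}{158130 + 3906} = \frac{665914}{162036} = 665914 \cdot \frac{1}{162036} = \frac{332957}{81018}$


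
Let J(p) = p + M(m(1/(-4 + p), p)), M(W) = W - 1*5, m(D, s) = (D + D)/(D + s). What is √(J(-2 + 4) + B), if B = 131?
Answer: √1146/3 ≈ 11.284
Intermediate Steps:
m(D, s) = 2*D/(D + s) (m(D, s) = (2*D)/(D + s) = 2*D/(D + s))
M(W) = -5 + W (M(W) = W - 5 = -5 + W)
J(p) = -5 + p + 2/((-4 + p)*(p + 1/(-4 + p))) (J(p) = p + (-5 + 2/((-4 + p)*(1/(-4 + p) + p))) = p + (-5 + 2/((-4 + p)*(p + 1/(-4 + p)))) = -5 + p + 2/((-4 + p)*(p + 1/(-4 + p))))
√(J(-2 + 4) + B) = √((2 + (1 + (-2 + 4)*(-4 + (-2 + 4)))*(-5 + (-2 + 4)))/(1 + (-2 + 4)*(-4 + (-2 + 4))) + 131) = √((2 + (1 + 2*(-4 + 2))*(-5 + 2))/(1 + 2*(-4 + 2)) + 131) = √((2 + (1 + 2*(-2))*(-3))/(1 + 2*(-2)) + 131) = √((2 + (1 - 4)*(-3))/(1 - 4) + 131) = √((2 - 3*(-3))/(-3) + 131) = √(-(2 + 9)/3 + 131) = √(-⅓*11 + 131) = √(-11/3 + 131) = √(382/3) = √1146/3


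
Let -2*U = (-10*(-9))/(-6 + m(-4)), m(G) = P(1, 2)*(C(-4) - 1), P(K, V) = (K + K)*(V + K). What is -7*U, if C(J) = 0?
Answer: -105/4 ≈ -26.250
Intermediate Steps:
P(K, V) = 2*K*(K + V) (P(K, V) = (2*K)*(K + V) = 2*K*(K + V))
m(G) = -6 (m(G) = (2*1*(1 + 2))*(0 - 1) = (2*1*3)*(-1) = 6*(-1) = -6)
U = 15/4 (U = -(-10*(-9))/(2*(-6 - 6)) = -45/(-12) = -45*(-1)/12 = -½*(-15/2) = 15/4 ≈ 3.7500)
-7*U = -7*15/4 = -105/4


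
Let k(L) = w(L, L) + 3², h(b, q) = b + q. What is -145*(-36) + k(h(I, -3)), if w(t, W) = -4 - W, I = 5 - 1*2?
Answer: 5225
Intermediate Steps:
I = 3 (I = 5 - 2 = 3)
k(L) = 5 - L (k(L) = (-4 - L) + 3² = (-4 - L) + 9 = 5 - L)
-145*(-36) + k(h(I, -3)) = -145*(-36) + (5 - (3 - 3)) = 5220 + (5 - 1*0) = 5220 + (5 + 0) = 5220 + 5 = 5225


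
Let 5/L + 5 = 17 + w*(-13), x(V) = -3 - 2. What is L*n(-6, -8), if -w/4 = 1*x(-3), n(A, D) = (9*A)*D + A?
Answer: -1065/124 ≈ -8.5887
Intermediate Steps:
x(V) = -5
n(A, D) = A + 9*A*D (n(A, D) = 9*A*D + A = A + 9*A*D)
w = 20 (w = -4*(-5) = 20)
L = -5/248 (L = 5/(-5 + (17 + 20*(-13))) = 5/(-5 + (17 - 260)) = 5/(-5 - 243) = 5/(-248) = 5*(-1/248) = -5/248 ≈ -0.020161)
L*n(-6, -8) = -(-15)*(1 + 9*(-8))/124 = -(-15)*(1 - 72)/124 = -(-15)*(-71)/124 = -5/248*426 = -1065/124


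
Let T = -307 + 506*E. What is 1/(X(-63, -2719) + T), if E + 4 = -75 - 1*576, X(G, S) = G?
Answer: -1/331800 ≈ -3.0139e-6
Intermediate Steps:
E = -655 (E = -4 + (-75 - 1*576) = -4 + (-75 - 576) = -4 - 651 = -655)
T = -331737 (T = -307 + 506*(-655) = -307 - 331430 = -331737)
1/(X(-63, -2719) + T) = 1/(-63 - 331737) = 1/(-331800) = -1/331800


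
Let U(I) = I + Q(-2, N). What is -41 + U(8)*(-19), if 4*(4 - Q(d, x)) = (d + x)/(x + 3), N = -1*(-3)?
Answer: -6437/24 ≈ -268.21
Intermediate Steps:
N = 3
Q(d, x) = 4 - (d + x)/(4*(3 + x)) (Q(d, x) = 4 - (d + x)/(4*(x + 3)) = 4 - (d + x)/(4*(3 + x)))
U(I) = 95/24 + I (U(I) = I + (48 - 1*(-2) + 15*3)/(4*(3 + 3)) = I + (1/4)*(48 + 2 + 45)/6 = I + (1/4)*(1/6)*95 = I + 95/24 = 95/24 + I)
-41 + U(8)*(-19) = -41 + (95/24 + 8)*(-19) = -41 + (287/24)*(-19) = -41 - 5453/24 = -6437/24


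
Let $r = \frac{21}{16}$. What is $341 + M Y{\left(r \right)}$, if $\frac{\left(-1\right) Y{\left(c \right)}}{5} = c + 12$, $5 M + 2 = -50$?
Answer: $\frac{4133}{4} \approx 1033.3$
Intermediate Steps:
$M = - \frac{52}{5}$ ($M = - \frac{2}{5} + \frac{1}{5} \left(-50\right) = - \frac{2}{5} - 10 = - \frac{52}{5} \approx -10.4$)
$r = \frac{21}{16}$ ($r = 21 \cdot \frac{1}{16} = \frac{21}{16} \approx 1.3125$)
$Y{\left(c \right)} = -60 - 5 c$ ($Y{\left(c \right)} = - 5 \left(c + 12\right) = - 5 \left(12 + c\right) = -60 - 5 c$)
$341 + M Y{\left(r \right)} = 341 - \frac{52 \left(-60 - \frac{105}{16}\right)}{5} = 341 - - \frac{2769}{4} = 341 + \frac{2769}{4} = \frac{4133}{4}$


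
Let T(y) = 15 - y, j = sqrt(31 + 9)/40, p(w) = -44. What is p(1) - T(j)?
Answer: -59 + sqrt(10)/20 ≈ -58.842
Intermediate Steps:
j = sqrt(10)/20 (j = sqrt(40)*(1/40) = (2*sqrt(10))*(1/40) = sqrt(10)/20 ≈ 0.15811)
p(1) - T(j) = -44 - (15 - sqrt(10)/20) = -44 + (-15 + sqrt(10)/20) = -59 + sqrt(10)/20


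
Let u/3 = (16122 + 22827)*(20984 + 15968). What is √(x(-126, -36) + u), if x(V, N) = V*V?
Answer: 6*√119937395 ≈ 65710.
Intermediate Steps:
x(V, N) = V²
u = 4317730344 (u = 3*((16122 + 22827)*(20984 + 15968)) = 3*(38949*36952) = 3*1439243448 = 4317730344)
√(x(-126, -36) + u) = √((-126)² + 4317730344) = √(15876 + 4317730344) = √4317746220 = 6*√119937395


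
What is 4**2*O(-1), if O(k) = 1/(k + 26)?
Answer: 16/25 ≈ 0.64000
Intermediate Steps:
O(k) = 1/(26 + k)
4**2*O(-1) = 4**2/(26 - 1) = 16/25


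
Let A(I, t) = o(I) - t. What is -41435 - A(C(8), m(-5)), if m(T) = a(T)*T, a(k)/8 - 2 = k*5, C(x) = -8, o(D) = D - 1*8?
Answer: -40499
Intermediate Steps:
o(D) = -8 + D (o(D) = D - 8 = -8 + D)
a(k) = 16 + 40*k (a(k) = 16 + 8*(k*5) = 16 + 8*(5*k) = 16 + 40*k)
m(T) = T*(16 + 40*T) (m(T) = (16 + 40*T)*T = T*(16 + 40*T))
A(I, t) = -8 + I - t (A(I, t) = (-8 + I) - t = -8 + I - t)
-41435 - A(C(8), m(-5)) = -41435 - (-8 - 8 - 8*(-5)*(2 + 5*(-5))) = -41435 - (-8 - 8 - 8*(-5)*(2 - 25)) = -41435 - (-8 - 8 - 8*(-5)*(-23)) = -41435 - (-8 - 8 - 1*920) = -41435 - (-8 - 8 - 920) = -41435 - 1*(-936) = -41435 + 936 = -40499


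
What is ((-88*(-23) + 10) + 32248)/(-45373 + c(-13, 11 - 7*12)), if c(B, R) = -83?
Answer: -17141/22728 ≈ -0.75418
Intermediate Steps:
((-88*(-23) + 10) + 32248)/(-45373 + c(-13, 11 - 7*12)) = ((-88*(-23) + 10) + 32248)/(-45373 - 83) = ((2024 + 10) + 32248)/(-45456) = (2034 + 32248)*(-1/45456) = 34282*(-1/45456) = -17141/22728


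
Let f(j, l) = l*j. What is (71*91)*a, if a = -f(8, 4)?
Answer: -206752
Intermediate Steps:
f(j, l) = j*l
a = -32 (a = -8*4 = -1*32 = -32)
(71*91)*a = (71*91)*(-32) = 6461*(-32) = -206752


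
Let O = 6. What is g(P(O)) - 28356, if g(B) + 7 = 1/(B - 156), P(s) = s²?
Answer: -3403561/120 ≈ -28363.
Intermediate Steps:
g(B) = -7 + 1/(-156 + B) (g(B) = -7 + 1/(B - 156) = -7 + 1/(-156 + B))
g(P(O)) - 28356 = (1093 - 7*6²)/(-156 + 6²) - 28356 = (1093 - 7*36)/(-156 + 36) - 28356 = (1093 - 252)/(-120) - 28356 = -1/120*841 - 28356 = -841/120 - 28356 = -3403561/120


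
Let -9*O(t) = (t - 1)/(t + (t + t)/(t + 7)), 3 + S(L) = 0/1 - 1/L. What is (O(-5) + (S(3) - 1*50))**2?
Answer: 71289/25 ≈ 2851.6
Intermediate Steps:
S(L) = -3 - 1/L (S(L) = -3 + (0/1 - 1/L) = -3 + (0*1 - 1/L) = -3 + (0 - 1/L) = -3 - 1/L)
O(t) = -(-1 + t)/(9*(t + 2*t/(7 + t))) (O(t) = -(t - 1)/(9*(t + (t + t)/(t + 7))) = -(-1 + t)/(9*(t + (2*t)/(7 + t))) = -(-1 + t)/(9*(t + 2*t/(7 + t))))
(O(-5) + (S(3) - 1*50))**2 = ((1/9)*(7 - 1*(-5)**2 - 6*(-5))/(-5*(9 - 5)) + ((-3 - 1/3) - 1*50))**2 = ((1/9)*(-1/5)*(7 - 1*25 + 30)/4 + ((-3 - 1*1/3) - 50))**2 = ((1/9)*(-1/5)*(1/4)*(7 - 25 + 30) + ((-3 - 1/3) - 50))**2 = ((1/9)*(-1/5)*(1/4)*12 + (-10/3 - 50))**2 = (-1/15 - 160/3)**2 = (-267/5)**2 = 71289/25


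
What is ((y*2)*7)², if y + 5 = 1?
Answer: 3136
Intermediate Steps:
y = -4 (y = -5 + 1 = -4)
((y*2)*7)² = (-4*2*7)² = (-8*7)² = (-56)² = 3136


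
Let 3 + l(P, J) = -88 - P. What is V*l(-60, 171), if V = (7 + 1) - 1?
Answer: -217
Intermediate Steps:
V = 7 (V = 8 - 1 = 7)
l(P, J) = -91 - P (l(P, J) = -3 + (-88 - P) = -91 - P)
V*l(-60, 171) = 7*(-91 - 1*(-60)) = 7*(-91 + 60) = 7*(-31) = -217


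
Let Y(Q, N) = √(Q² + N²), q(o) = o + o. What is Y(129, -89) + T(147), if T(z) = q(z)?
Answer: 294 + √24562 ≈ 450.72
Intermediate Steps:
q(o) = 2*o
T(z) = 2*z
Y(Q, N) = √(N² + Q²)
Y(129, -89) + T(147) = √((-89)² + 129²) + 2*147 = √(7921 + 16641) + 294 = √24562 + 294 = 294 + √24562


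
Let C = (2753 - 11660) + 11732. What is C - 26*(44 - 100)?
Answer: 4281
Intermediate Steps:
C = 2825 (C = -8907 + 11732 = 2825)
C - 26*(44 - 100) = 2825 - 26*(44 - 100) = 2825 - 26*(-56) = 2825 - 1*(-1456) = 2825 + 1456 = 4281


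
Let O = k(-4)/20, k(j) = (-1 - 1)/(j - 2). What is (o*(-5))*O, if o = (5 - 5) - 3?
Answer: ¼ ≈ 0.25000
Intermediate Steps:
k(j) = -2/(-2 + j)
o = -3 (o = 0 - 3 = -3)
O = 1/60 (O = -2/(-2 - 4)/20 = -2/(-6)*(1/20) = -2*(-⅙)*(1/20) = (⅓)*(1/20) = 1/60 ≈ 0.016667)
(o*(-5))*O = -3*(-5)*(1/60) = 15*(1/60) = ¼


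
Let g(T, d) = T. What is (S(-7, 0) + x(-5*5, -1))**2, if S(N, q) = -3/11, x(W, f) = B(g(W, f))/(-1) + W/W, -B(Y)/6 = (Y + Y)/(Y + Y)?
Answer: 5476/121 ≈ 45.256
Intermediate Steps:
B(Y) = -6 (B(Y) = -6*(Y + Y)/(Y + Y) = -6*2*Y/(2*Y) = -6*2*Y*1/(2*Y) = -6*1 = -6)
x(W, f) = 7 (x(W, f) = -6/(-1) + W/W = -6*(-1) + 1 = 6 + 1 = 7)
S(N, q) = -3/11 (S(N, q) = -3*1/11 = -3/11)
(S(-7, 0) + x(-5*5, -1))**2 = (-3/11 + 7)**2 = (74/11)**2 = 5476/121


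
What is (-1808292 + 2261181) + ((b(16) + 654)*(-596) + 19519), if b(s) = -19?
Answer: 93948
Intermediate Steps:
(-1808292 + 2261181) + ((b(16) + 654)*(-596) + 19519) = (-1808292 + 2261181) + ((-19 + 654)*(-596) + 19519) = 452889 + (635*(-596) + 19519) = 452889 + (-378460 + 19519) = 452889 - 358941 = 93948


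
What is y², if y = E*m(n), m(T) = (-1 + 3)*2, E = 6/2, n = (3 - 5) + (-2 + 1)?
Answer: 144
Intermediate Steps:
n = -3 (n = -2 - 1 = -3)
E = 3 (E = 6*(½) = 3)
m(T) = 4 (m(T) = 2*2 = 4)
y = 12 (y = 3*4 = 12)
y² = 12² = 144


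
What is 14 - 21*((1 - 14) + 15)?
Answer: -28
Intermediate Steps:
14 - 21*((1 - 14) + 15) = 14 - 21*(-13 + 15) = 14 - 21*2 = 14 - 42 = -28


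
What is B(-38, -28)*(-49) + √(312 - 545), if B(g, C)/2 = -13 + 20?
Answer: -686 + I*√233 ≈ -686.0 + 15.264*I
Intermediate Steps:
B(g, C) = 14 (B(g, C) = 2*(-13 + 20) = 2*7 = 14)
B(-38, -28)*(-49) + √(312 - 545) = 14*(-49) + √(312 - 545) = -686 + √(-233) = -686 + I*√233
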